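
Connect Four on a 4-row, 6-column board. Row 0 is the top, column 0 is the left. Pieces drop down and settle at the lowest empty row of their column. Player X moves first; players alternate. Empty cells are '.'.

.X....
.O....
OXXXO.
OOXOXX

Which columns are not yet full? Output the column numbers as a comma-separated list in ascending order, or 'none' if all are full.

col 0: top cell = '.' → open
col 1: top cell = 'X' → FULL
col 2: top cell = '.' → open
col 3: top cell = '.' → open
col 4: top cell = '.' → open
col 5: top cell = '.' → open

Answer: 0,2,3,4,5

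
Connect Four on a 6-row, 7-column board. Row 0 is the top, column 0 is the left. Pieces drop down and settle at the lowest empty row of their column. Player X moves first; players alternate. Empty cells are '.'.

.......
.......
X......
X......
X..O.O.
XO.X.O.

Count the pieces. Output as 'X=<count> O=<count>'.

X=5 O=4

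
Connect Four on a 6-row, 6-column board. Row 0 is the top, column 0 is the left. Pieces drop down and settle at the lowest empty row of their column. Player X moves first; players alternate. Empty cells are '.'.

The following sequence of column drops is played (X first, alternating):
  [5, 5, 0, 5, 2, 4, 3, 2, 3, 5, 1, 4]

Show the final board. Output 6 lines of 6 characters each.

Answer: ......
......
.....O
.....O
..OXOO
XXXXOX

Derivation:
Move 1: X drops in col 5, lands at row 5
Move 2: O drops in col 5, lands at row 4
Move 3: X drops in col 0, lands at row 5
Move 4: O drops in col 5, lands at row 3
Move 5: X drops in col 2, lands at row 5
Move 6: O drops in col 4, lands at row 5
Move 7: X drops in col 3, lands at row 5
Move 8: O drops in col 2, lands at row 4
Move 9: X drops in col 3, lands at row 4
Move 10: O drops in col 5, lands at row 2
Move 11: X drops in col 1, lands at row 5
Move 12: O drops in col 4, lands at row 4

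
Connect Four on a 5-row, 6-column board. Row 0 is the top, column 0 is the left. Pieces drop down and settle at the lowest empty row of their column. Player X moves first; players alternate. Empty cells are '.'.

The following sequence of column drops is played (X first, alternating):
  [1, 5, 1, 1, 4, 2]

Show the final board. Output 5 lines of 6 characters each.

Move 1: X drops in col 1, lands at row 4
Move 2: O drops in col 5, lands at row 4
Move 3: X drops in col 1, lands at row 3
Move 4: O drops in col 1, lands at row 2
Move 5: X drops in col 4, lands at row 4
Move 6: O drops in col 2, lands at row 4

Answer: ......
......
.O....
.X....
.XO.XO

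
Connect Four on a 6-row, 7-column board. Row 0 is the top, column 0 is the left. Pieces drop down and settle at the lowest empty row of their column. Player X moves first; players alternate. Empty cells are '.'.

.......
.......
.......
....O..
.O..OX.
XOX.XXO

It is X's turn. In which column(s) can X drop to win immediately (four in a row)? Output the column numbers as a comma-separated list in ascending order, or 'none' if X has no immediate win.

Answer: 3

Derivation:
col 0: drop X → no win
col 1: drop X → no win
col 2: drop X → no win
col 3: drop X → WIN!
col 4: drop X → no win
col 5: drop X → no win
col 6: drop X → no win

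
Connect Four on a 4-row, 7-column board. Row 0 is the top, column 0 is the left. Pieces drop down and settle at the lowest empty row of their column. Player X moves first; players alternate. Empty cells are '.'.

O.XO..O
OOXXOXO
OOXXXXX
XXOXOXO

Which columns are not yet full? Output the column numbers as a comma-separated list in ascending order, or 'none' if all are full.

col 0: top cell = 'O' → FULL
col 1: top cell = '.' → open
col 2: top cell = 'X' → FULL
col 3: top cell = 'O' → FULL
col 4: top cell = '.' → open
col 5: top cell = '.' → open
col 6: top cell = 'O' → FULL

Answer: 1,4,5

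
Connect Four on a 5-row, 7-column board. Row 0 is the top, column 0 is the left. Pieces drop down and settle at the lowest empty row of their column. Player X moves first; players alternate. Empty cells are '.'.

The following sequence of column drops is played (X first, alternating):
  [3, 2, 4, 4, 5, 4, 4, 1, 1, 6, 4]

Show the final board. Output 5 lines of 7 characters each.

Answer: ....X..
....X..
....O..
.X..O..
.OOXXXO

Derivation:
Move 1: X drops in col 3, lands at row 4
Move 2: O drops in col 2, lands at row 4
Move 3: X drops in col 4, lands at row 4
Move 4: O drops in col 4, lands at row 3
Move 5: X drops in col 5, lands at row 4
Move 6: O drops in col 4, lands at row 2
Move 7: X drops in col 4, lands at row 1
Move 8: O drops in col 1, lands at row 4
Move 9: X drops in col 1, lands at row 3
Move 10: O drops in col 6, lands at row 4
Move 11: X drops in col 4, lands at row 0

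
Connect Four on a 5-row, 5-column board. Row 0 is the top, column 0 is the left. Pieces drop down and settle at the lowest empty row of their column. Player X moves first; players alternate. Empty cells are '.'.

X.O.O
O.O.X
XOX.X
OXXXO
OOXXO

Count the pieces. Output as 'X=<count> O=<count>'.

X=10 O=10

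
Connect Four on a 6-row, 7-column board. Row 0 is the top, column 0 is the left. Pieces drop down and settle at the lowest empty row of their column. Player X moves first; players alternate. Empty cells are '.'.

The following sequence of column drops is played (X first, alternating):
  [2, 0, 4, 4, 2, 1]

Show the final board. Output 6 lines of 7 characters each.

Move 1: X drops in col 2, lands at row 5
Move 2: O drops in col 0, lands at row 5
Move 3: X drops in col 4, lands at row 5
Move 4: O drops in col 4, lands at row 4
Move 5: X drops in col 2, lands at row 4
Move 6: O drops in col 1, lands at row 5

Answer: .......
.......
.......
.......
..X.O..
OOX.X..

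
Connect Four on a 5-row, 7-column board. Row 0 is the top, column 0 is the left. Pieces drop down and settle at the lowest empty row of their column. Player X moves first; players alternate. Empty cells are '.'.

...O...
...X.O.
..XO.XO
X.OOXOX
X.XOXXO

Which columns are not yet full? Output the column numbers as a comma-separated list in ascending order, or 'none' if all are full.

col 0: top cell = '.' → open
col 1: top cell = '.' → open
col 2: top cell = '.' → open
col 3: top cell = 'O' → FULL
col 4: top cell = '.' → open
col 5: top cell = '.' → open
col 6: top cell = '.' → open

Answer: 0,1,2,4,5,6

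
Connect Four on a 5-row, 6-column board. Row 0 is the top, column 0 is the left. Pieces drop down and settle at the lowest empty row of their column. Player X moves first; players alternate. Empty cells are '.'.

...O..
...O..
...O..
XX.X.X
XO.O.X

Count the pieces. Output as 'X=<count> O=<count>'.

X=6 O=5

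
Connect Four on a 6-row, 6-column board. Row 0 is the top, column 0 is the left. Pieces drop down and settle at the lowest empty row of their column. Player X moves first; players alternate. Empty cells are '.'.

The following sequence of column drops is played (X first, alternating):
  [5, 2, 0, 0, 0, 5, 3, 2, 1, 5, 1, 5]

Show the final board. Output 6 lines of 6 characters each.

Move 1: X drops in col 5, lands at row 5
Move 2: O drops in col 2, lands at row 5
Move 3: X drops in col 0, lands at row 5
Move 4: O drops in col 0, lands at row 4
Move 5: X drops in col 0, lands at row 3
Move 6: O drops in col 5, lands at row 4
Move 7: X drops in col 3, lands at row 5
Move 8: O drops in col 2, lands at row 4
Move 9: X drops in col 1, lands at row 5
Move 10: O drops in col 5, lands at row 3
Move 11: X drops in col 1, lands at row 4
Move 12: O drops in col 5, lands at row 2

Answer: ......
......
.....O
X....O
OXO..O
XXOX.X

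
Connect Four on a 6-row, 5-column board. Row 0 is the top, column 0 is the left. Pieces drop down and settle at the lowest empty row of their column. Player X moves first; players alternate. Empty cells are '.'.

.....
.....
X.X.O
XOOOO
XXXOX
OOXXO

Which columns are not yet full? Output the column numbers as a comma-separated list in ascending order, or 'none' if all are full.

Answer: 0,1,2,3,4

Derivation:
col 0: top cell = '.' → open
col 1: top cell = '.' → open
col 2: top cell = '.' → open
col 3: top cell = '.' → open
col 4: top cell = '.' → open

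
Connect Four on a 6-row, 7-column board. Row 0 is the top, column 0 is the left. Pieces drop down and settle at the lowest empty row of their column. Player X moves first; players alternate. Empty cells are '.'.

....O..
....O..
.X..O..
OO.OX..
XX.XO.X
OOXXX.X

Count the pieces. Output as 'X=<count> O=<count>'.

X=10 O=9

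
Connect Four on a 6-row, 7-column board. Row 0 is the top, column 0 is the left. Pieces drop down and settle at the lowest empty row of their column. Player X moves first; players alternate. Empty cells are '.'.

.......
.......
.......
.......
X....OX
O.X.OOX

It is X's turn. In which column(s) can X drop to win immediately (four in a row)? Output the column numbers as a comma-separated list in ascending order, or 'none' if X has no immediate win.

Answer: none

Derivation:
col 0: drop X → no win
col 1: drop X → no win
col 2: drop X → no win
col 3: drop X → no win
col 4: drop X → no win
col 5: drop X → no win
col 6: drop X → no win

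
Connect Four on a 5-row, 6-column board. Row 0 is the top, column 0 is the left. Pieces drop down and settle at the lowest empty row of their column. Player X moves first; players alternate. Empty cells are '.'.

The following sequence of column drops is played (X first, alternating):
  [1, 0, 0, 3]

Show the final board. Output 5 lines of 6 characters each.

Move 1: X drops in col 1, lands at row 4
Move 2: O drops in col 0, lands at row 4
Move 3: X drops in col 0, lands at row 3
Move 4: O drops in col 3, lands at row 4

Answer: ......
......
......
X.....
OX.O..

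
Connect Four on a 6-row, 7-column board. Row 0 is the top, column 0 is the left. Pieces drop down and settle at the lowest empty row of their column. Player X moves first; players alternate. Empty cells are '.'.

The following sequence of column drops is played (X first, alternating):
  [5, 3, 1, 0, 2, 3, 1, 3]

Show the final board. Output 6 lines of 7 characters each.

Move 1: X drops in col 5, lands at row 5
Move 2: O drops in col 3, lands at row 5
Move 3: X drops in col 1, lands at row 5
Move 4: O drops in col 0, lands at row 5
Move 5: X drops in col 2, lands at row 5
Move 6: O drops in col 3, lands at row 4
Move 7: X drops in col 1, lands at row 4
Move 8: O drops in col 3, lands at row 3

Answer: .......
.......
.......
...O...
.X.O...
OXXO.X.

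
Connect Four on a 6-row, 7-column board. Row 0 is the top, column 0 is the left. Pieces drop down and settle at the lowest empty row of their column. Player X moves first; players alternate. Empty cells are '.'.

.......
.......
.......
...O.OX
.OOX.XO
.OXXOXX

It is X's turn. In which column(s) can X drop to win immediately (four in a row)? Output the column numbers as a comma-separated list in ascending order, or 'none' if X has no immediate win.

col 0: drop X → no win
col 1: drop X → no win
col 2: drop X → no win
col 3: drop X → no win
col 4: drop X → no win
col 5: drop X → no win
col 6: drop X → no win

Answer: none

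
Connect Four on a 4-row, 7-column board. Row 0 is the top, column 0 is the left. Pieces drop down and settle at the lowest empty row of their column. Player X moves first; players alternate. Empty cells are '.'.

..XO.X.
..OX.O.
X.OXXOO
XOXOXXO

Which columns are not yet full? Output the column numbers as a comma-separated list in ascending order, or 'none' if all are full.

col 0: top cell = '.' → open
col 1: top cell = '.' → open
col 2: top cell = 'X' → FULL
col 3: top cell = 'O' → FULL
col 4: top cell = '.' → open
col 5: top cell = 'X' → FULL
col 6: top cell = '.' → open

Answer: 0,1,4,6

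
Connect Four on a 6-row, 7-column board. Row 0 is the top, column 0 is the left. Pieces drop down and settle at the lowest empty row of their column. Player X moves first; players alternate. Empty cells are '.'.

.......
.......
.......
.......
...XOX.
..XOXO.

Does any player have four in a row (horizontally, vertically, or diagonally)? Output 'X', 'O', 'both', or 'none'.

none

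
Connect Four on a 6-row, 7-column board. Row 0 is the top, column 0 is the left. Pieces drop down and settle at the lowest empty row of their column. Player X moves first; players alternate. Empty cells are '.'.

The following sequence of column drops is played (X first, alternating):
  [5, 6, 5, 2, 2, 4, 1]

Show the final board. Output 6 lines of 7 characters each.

Answer: .......
.......
.......
.......
..X..X.
.XO.OXO

Derivation:
Move 1: X drops in col 5, lands at row 5
Move 2: O drops in col 6, lands at row 5
Move 3: X drops in col 5, lands at row 4
Move 4: O drops in col 2, lands at row 5
Move 5: X drops in col 2, lands at row 4
Move 6: O drops in col 4, lands at row 5
Move 7: X drops in col 1, lands at row 5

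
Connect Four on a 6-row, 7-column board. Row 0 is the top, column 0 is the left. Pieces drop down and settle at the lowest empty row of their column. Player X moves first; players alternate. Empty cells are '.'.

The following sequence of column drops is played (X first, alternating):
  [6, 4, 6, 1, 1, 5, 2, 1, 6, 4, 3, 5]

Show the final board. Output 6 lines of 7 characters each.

Move 1: X drops in col 6, lands at row 5
Move 2: O drops in col 4, lands at row 5
Move 3: X drops in col 6, lands at row 4
Move 4: O drops in col 1, lands at row 5
Move 5: X drops in col 1, lands at row 4
Move 6: O drops in col 5, lands at row 5
Move 7: X drops in col 2, lands at row 5
Move 8: O drops in col 1, lands at row 3
Move 9: X drops in col 6, lands at row 3
Move 10: O drops in col 4, lands at row 4
Move 11: X drops in col 3, lands at row 5
Move 12: O drops in col 5, lands at row 4

Answer: .......
.......
.......
.O....X
.X..OOX
.OXXOOX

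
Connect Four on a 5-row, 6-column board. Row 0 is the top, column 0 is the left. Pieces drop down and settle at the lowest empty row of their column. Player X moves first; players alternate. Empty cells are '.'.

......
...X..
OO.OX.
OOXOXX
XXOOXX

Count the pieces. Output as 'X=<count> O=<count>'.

X=9 O=8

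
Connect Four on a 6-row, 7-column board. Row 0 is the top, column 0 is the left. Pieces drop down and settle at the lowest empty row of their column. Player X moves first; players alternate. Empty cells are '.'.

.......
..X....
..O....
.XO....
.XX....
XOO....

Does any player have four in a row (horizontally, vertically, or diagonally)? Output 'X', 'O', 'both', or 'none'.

none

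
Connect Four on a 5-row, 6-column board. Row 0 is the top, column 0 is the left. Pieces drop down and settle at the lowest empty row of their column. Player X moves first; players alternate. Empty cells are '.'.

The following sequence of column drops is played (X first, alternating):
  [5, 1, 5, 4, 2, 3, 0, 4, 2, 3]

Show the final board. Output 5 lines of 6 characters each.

Answer: ......
......
......
..XOOX
XOXOOX

Derivation:
Move 1: X drops in col 5, lands at row 4
Move 2: O drops in col 1, lands at row 4
Move 3: X drops in col 5, lands at row 3
Move 4: O drops in col 4, lands at row 4
Move 5: X drops in col 2, lands at row 4
Move 6: O drops in col 3, lands at row 4
Move 7: X drops in col 0, lands at row 4
Move 8: O drops in col 4, lands at row 3
Move 9: X drops in col 2, lands at row 3
Move 10: O drops in col 3, lands at row 3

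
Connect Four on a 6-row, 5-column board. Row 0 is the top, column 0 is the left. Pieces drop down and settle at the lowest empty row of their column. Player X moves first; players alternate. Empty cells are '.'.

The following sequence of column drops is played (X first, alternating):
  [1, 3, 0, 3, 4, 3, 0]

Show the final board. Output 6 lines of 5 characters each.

Move 1: X drops in col 1, lands at row 5
Move 2: O drops in col 3, lands at row 5
Move 3: X drops in col 0, lands at row 5
Move 4: O drops in col 3, lands at row 4
Move 5: X drops in col 4, lands at row 5
Move 6: O drops in col 3, lands at row 3
Move 7: X drops in col 0, lands at row 4

Answer: .....
.....
.....
...O.
X..O.
XX.OX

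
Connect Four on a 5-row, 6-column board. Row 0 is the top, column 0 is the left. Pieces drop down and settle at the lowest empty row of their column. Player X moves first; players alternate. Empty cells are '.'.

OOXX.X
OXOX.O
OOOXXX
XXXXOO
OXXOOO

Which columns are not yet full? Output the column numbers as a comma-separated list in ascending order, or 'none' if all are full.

Answer: 4

Derivation:
col 0: top cell = 'O' → FULL
col 1: top cell = 'O' → FULL
col 2: top cell = 'X' → FULL
col 3: top cell = 'X' → FULL
col 4: top cell = '.' → open
col 5: top cell = 'X' → FULL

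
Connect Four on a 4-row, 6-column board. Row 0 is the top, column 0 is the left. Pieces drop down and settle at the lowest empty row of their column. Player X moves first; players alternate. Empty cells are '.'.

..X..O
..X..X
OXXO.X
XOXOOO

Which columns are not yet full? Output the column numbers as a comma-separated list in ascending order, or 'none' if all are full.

col 0: top cell = '.' → open
col 1: top cell = '.' → open
col 2: top cell = 'X' → FULL
col 3: top cell = '.' → open
col 4: top cell = '.' → open
col 5: top cell = 'O' → FULL

Answer: 0,1,3,4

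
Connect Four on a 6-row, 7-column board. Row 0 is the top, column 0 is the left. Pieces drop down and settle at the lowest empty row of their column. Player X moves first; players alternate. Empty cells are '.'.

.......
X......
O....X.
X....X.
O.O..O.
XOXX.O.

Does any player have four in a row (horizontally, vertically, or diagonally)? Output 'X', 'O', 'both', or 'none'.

none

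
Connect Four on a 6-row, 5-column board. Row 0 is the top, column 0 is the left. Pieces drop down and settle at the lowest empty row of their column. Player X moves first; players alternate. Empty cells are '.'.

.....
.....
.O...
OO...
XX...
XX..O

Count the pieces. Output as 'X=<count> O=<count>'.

X=4 O=4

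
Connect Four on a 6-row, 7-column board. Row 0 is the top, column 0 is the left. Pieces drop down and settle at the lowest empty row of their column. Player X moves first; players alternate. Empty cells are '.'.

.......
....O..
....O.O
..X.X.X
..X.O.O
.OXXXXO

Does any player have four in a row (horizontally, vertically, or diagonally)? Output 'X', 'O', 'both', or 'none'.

X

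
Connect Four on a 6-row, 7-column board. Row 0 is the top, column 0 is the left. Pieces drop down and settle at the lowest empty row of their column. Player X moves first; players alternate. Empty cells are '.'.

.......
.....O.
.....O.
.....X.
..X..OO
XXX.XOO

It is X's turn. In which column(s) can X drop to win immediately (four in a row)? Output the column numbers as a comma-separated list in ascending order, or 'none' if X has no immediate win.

col 0: drop X → no win
col 1: drop X → no win
col 2: drop X → no win
col 3: drop X → WIN!
col 4: drop X → no win
col 5: drop X → no win
col 6: drop X → no win

Answer: 3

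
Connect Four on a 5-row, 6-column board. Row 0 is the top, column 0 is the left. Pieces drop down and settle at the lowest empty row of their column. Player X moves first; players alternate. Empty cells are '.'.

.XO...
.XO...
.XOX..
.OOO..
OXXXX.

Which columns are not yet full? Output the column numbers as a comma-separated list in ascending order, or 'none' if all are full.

col 0: top cell = '.' → open
col 1: top cell = 'X' → FULL
col 2: top cell = 'O' → FULL
col 3: top cell = '.' → open
col 4: top cell = '.' → open
col 5: top cell = '.' → open

Answer: 0,3,4,5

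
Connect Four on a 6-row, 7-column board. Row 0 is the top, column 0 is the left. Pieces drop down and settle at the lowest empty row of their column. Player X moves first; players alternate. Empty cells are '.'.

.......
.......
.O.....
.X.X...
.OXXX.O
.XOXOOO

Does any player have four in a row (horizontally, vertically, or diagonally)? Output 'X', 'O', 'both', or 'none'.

none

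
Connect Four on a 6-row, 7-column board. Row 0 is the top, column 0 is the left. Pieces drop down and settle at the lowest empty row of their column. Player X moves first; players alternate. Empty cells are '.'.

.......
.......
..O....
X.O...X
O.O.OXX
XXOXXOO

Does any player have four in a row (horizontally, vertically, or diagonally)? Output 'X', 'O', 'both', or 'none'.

O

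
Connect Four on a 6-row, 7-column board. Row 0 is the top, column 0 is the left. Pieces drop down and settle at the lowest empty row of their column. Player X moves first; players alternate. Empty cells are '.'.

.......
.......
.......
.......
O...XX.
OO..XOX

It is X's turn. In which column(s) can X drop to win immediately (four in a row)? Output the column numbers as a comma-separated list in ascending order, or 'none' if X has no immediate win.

col 0: drop X → no win
col 1: drop X → no win
col 2: drop X → no win
col 3: drop X → no win
col 4: drop X → no win
col 5: drop X → no win
col 6: drop X → no win

Answer: none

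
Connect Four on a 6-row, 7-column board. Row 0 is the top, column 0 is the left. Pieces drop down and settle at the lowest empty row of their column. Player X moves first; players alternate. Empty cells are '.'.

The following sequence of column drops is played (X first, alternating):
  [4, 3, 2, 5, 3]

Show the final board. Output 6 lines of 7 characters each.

Answer: .......
.......
.......
.......
...X...
..XOXO.

Derivation:
Move 1: X drops in col 4, lands at row 5
Move 2: O drops in col 3, lands at row 5
Move 3: X drops in col 2, lands at row 5
Move 4: O drops in col 5, lands at row 5
Move 5: X drops in col 3, lands at row 4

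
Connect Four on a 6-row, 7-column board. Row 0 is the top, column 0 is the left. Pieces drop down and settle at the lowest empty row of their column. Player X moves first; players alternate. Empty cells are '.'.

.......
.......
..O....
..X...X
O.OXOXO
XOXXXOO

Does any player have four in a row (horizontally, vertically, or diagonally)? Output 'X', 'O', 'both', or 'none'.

none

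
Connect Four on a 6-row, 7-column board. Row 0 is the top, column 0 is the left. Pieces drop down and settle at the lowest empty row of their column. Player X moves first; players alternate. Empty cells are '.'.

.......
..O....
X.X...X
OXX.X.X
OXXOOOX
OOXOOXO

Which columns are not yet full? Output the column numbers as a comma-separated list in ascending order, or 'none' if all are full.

Answer: 0,1,2,3,4,5,6

Derivation:
col 0: top cell = '.' → open
col 1: top cell = '.' → open
col 2: top cell = '.' → open
col 3: top cell = '.' → open
col 4: top cell = '.' → open
col 5: top cell = '.' → open
col 6: top cell = '.' → open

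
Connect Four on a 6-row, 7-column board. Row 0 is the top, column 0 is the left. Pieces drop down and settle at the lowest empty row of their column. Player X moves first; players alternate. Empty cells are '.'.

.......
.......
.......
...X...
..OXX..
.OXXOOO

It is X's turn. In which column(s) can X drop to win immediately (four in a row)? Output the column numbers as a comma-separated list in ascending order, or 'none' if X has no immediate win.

col 0: drop X → no win
col 1: drop X → no win
col 2: drop X → no win
col 3: drop X → WIN!
col 4: drop X → no win
col 5: drop X → no win
col 6: drop X → no win

Answer: 3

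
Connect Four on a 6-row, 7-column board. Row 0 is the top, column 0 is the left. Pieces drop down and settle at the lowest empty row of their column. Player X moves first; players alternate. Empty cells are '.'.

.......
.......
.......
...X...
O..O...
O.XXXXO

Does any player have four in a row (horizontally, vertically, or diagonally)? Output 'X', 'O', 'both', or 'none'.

X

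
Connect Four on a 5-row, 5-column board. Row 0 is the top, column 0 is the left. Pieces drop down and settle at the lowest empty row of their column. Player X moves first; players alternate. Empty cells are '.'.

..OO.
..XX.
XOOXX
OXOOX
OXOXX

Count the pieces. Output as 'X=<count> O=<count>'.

X=10 O=9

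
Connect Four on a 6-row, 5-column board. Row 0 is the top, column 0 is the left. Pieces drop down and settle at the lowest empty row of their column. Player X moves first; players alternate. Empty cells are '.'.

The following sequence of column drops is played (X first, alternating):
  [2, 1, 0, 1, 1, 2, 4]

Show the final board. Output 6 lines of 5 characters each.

Move 1: X drops in col 2, lands at row 5
Move 2: O drops in col 1, lands at row 5
Move 3: X drops in col 0, lands at row 5
Move 4: O drops in col 1, lands at row 4
Move 5: X drops in col 1, lands at row 3
Move 6: O drops in col 2, lands at row 4
Move 7: X drops in col 4, lands at row 5

Answer: .....
.....
.....
.X...
.OO..
XOX.X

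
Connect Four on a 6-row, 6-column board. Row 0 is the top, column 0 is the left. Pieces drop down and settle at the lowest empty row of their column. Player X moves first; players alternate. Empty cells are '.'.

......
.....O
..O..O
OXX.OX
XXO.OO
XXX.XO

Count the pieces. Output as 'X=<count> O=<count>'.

X=9 O=9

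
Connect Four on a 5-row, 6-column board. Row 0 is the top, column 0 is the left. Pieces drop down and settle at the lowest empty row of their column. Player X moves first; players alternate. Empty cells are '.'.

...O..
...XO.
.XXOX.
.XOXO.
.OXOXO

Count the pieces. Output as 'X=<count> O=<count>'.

X=8 O=8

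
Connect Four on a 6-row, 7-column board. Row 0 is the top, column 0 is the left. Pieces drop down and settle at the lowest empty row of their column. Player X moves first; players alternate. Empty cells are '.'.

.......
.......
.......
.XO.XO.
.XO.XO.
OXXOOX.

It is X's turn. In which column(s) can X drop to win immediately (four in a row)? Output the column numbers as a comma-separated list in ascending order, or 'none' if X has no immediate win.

col 0: drop X → no win
col 1: drop X → WIN!
col 2: drop X → no win
col 3: drop X → no win
col 4: drop X → no win
col 5: drop X → no win
col 6: drop X → no win

Answer: 1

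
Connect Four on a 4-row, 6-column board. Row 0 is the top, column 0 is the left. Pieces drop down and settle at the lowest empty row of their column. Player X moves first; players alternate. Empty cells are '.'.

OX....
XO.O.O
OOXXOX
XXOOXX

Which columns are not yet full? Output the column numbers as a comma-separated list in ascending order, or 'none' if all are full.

col 0: top cell = 'O' → FULL
col 1: top cell = 'X' → FULL
col 2: top cell = '.' → open
col 3: top cell = '.' → open
col 4: top cell = '.' → open
col 5: top cell = '.' → open

Answer: 2,3,4,5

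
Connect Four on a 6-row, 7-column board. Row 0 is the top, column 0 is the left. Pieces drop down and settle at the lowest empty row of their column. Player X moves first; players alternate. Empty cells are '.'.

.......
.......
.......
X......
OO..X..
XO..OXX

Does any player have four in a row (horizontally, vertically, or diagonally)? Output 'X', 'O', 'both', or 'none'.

none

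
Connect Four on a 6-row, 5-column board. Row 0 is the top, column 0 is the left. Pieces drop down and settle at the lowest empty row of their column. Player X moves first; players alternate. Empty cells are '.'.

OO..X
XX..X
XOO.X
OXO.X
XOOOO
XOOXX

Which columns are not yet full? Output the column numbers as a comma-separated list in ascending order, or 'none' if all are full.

col 0: top cell = 'O' → FULL
col 1: top cell = 'O' → FULL
col 2: top cell = '.' → open
col 3: top cell = '.' → open
col 4: top cell = 'X' → FULL

Answer: 2,3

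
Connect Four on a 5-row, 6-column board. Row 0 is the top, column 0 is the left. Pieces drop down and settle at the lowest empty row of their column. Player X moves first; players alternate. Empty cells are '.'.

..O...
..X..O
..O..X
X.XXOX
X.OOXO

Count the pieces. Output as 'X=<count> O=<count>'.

X=8 O=7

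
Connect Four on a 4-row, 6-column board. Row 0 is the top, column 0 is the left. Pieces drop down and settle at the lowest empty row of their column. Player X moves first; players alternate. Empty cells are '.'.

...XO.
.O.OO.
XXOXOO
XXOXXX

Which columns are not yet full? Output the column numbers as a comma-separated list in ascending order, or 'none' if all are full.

col 0: top cell = '.' → open
col 1: top cell = '.' → open
col 2: top cell = '.' → open
col 3: top cell = 'X' → FULL
col 4: top cell = 'O' → FULL
col 5: top cell = '.' → open

Answer: 0,1,2,5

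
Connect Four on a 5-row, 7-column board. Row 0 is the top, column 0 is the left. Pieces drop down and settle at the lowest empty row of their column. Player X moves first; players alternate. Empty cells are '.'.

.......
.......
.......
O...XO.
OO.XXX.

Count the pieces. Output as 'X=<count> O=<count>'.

X=4 O=4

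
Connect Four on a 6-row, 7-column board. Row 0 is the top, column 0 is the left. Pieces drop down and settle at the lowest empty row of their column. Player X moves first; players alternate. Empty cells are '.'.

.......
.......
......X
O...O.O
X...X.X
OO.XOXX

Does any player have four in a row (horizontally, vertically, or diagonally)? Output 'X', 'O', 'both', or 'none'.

none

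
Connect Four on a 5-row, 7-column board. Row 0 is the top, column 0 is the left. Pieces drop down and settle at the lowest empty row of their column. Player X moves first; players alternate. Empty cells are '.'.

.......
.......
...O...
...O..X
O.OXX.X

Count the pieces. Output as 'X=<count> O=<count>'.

X=4 O=4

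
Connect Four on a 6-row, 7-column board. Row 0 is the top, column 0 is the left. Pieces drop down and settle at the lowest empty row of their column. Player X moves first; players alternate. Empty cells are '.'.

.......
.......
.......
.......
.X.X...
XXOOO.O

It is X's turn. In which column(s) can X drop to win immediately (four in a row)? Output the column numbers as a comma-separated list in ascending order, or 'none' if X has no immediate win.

col 0: drop X → no win
col 1: drop X → no win
col 2: drop X → no win
col 3: drop X → no win
col 4: drop X → no win
col 5: drop X → no win
col 6: drop X → no win

Answer: none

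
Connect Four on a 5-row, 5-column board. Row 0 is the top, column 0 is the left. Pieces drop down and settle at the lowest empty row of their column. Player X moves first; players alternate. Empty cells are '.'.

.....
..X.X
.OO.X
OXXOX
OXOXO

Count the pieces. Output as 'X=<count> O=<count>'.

X=8 O=7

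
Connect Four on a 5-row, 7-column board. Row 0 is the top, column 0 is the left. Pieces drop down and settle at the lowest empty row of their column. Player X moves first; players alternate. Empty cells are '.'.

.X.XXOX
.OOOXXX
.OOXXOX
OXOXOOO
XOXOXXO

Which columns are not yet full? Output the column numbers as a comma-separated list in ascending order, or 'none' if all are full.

Answer: 0,2

Derivation:
col 0: top cell = '.' → open
col 1: top cell = 'X' → FULL
col 2: top cell = '.' → open
col 3: top cell = 'X' → FULL
col 4: top cell = 'X' → FULL
col 5: top cell = 'O' → FULL
col 6: top cell = 'X' → FULL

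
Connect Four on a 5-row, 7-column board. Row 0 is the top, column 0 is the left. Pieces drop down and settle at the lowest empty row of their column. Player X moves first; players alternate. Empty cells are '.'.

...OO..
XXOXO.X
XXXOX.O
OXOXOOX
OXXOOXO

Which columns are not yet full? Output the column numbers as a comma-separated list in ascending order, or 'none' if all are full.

Answer: 0,1,2,5,6

Derivation:
col 0: top cell = '.' → open
col 1: top cell = '.' → open
col 2: top cell = '.' → open
col 3: top cell = 'O' → FULL
col 4: top cell = 'O' → FULL
col 5: top cell = '.' → open
col 6: top cell = '.' → open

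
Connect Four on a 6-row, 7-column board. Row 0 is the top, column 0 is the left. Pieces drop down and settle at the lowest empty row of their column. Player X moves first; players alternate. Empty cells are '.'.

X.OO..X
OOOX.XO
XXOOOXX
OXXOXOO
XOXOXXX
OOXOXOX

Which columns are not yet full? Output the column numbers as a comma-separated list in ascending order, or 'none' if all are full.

col 0: top cell = 'X' → FULL
col 1: top cell = '.' → open
col 2: top cell = 'O' → FULL
col 3: top cell = 'O' → FULL
col 4: top cell = '.' → open
col 5: top cell = '.' → open
col 6: top cell = 'X' → FULL

Answer: 1,4,5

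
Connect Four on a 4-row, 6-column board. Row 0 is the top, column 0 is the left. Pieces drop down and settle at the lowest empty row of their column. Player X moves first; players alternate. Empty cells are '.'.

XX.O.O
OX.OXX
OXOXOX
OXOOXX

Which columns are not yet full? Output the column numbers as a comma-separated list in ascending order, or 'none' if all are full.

Answer: 2,4

Derivation:
col 0: top cell = 'X' → FULL
col 1: top cell = 'X' → FULL
col 2: top cell = '.' → open
col 3: top cell = 'O' → FULL
col 4: top cell = '.' → open
col 5: top cell = 'O' → FULL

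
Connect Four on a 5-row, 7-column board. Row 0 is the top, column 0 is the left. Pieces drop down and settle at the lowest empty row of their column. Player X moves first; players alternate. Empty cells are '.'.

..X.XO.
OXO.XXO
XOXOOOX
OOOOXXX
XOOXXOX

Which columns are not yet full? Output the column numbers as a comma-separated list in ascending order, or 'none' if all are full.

Answer: 0,1,3,6

Derivation:
col 0: top cell = '.' → open
col 1: top cell = '.' → open
col 2: top cell = 'X' → FULL
col 3: top cell = '.' → open
col 4: top cell = 'X' → FULL
col 5: top cell = 'O' → FULL
col 6: top cell = '.' → open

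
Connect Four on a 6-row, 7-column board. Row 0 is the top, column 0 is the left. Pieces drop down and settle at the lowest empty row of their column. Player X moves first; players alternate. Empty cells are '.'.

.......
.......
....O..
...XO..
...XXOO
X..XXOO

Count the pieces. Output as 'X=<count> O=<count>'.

X=6 O=6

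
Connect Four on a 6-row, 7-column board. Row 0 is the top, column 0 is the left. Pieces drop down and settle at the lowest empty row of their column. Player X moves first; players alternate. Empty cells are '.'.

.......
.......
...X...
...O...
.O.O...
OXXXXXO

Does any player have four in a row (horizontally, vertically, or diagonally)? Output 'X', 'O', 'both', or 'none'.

X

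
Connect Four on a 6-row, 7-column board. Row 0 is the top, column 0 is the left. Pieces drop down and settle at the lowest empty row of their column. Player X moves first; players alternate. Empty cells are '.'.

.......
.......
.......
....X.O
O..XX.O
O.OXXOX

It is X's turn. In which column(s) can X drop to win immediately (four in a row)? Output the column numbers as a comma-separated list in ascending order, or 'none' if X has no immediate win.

Answer: 4

Derivation:
col 0: drop X → no win
col 1: drop X → no win
col 2: drop X → no win
col 3: drop X → no win
col 4: drop X → WIN!
col 5: drop X → no win
col 6: drop X → no win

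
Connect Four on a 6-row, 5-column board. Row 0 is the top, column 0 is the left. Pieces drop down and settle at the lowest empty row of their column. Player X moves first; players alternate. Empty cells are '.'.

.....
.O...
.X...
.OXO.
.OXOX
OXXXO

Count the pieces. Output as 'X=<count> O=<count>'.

X=7 O=7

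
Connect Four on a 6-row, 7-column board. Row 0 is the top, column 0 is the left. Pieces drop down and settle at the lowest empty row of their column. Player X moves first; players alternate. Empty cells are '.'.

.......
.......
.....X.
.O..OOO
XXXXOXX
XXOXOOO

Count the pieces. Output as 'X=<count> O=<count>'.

X=10 O=9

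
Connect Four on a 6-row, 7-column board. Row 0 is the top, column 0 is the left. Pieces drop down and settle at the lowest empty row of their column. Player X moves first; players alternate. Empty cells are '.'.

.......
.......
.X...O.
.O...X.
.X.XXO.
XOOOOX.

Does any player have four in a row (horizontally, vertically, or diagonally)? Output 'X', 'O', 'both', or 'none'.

O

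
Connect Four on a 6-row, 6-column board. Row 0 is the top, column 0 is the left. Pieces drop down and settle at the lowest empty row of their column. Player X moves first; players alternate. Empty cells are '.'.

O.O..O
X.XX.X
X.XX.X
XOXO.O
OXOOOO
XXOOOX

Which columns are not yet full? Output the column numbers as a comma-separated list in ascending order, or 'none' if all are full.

Answer: 1,3,4

Derivation:
col 0: top cell = 'O' → FULL
col 1: top cell = '.' → open
col 2: top cell = 'O' → FULL
col 3: top cell = '.' → open
col 4: top cell = '.' → open
col 5: top cell = 'O' → FULL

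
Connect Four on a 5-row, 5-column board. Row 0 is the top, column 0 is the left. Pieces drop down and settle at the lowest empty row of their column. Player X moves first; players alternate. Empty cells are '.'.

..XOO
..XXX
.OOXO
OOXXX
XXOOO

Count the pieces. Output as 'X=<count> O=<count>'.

X=10 O=10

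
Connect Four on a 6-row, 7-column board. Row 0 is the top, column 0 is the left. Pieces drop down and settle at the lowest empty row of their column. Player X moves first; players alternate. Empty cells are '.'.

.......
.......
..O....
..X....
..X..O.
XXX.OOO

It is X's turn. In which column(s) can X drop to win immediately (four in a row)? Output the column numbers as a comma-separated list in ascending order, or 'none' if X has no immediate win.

col 0: drop X → no win
col 1: drop X → no win
col 2: drop X → no win
col 3: drop X → WIN!
col 4: drop X → no win
col 5: drop X → no win
col 6: drop X → no win

Answer: 3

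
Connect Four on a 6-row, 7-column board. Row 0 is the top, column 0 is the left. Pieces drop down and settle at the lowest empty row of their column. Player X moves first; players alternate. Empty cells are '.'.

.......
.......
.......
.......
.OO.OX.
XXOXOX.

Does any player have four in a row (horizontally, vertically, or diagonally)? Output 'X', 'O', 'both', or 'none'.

none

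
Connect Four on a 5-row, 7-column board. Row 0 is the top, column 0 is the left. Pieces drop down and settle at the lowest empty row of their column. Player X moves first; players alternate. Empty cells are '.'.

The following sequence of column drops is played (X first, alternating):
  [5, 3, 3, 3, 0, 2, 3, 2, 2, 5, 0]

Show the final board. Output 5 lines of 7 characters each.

Answer: .......
...X...
..XO...
X.OX.O.
X.OO.X.

Derivation:
Move 1: X drops in col 5, lands at row 4
Move 2: O drops in col 3, lands at row 4
Move 3: X drops in col 3, lands at row 3
Move 4: O drops in col 3, lands at row 2
Move 5: X drops in col 0, lands at row 4
Move 6: O drops in col 2, lands at row 4
Move 7: X drops in col 3, lands at row 1
Move 8: O drops in col 2, lands at row 3
Move 9: X drops in col 2, lands at row 2
Move 10: O drops in col 5, lands at row 3
Move 11: X drops in col 0, lands at row 3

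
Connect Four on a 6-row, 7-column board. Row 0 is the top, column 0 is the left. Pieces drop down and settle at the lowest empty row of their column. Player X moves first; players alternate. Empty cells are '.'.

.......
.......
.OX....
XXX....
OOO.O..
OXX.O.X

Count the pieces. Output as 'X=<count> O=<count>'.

X=7 O=7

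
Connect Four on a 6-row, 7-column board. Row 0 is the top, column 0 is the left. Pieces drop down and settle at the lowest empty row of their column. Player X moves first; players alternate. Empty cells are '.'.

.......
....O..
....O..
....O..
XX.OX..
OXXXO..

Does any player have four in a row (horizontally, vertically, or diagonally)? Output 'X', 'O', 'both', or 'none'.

none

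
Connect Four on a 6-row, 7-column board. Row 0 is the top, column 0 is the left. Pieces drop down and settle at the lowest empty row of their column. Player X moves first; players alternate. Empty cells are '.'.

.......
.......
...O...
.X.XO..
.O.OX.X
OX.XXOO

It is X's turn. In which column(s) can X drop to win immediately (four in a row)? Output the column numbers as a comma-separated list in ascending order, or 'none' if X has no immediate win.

col 0: drop X → no win
col 1: drop X → no win
col 2: drop X → WIN!
col 3: drop X → no win
col 4: drop X → no win
col 5: drop X → no win
col 6: drop X → no win

Answer: 2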